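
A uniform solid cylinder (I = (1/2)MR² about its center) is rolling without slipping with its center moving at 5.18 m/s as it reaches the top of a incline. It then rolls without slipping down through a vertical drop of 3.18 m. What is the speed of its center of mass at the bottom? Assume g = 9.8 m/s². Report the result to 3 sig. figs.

v ≈ 8.27 m/s

Here I = (1/2)MR², so the shape factor k = I/(MR²) = 0.5.
Since it rolls without slipping, ω = v/R and KE = ½Mv² + ½Iω² = ½(1+k)Mv² = (3/4)Mv².
Conserving energy between top and bottom: (3/4)Mv² = (3/4)Mv₀² + Mgh, hence v² = v₀² + 2gh/(1+k).
v = √(5.18² + 2×9.8×3.18/1.5) = √68.38 ≈ 8.27 m/s.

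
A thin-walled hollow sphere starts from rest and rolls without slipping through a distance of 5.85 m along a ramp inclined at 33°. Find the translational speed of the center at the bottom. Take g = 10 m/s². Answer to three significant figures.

v ≈ 6.18 m/s

The moment of inertia is (2/3)MR², giving k ≡ I/(MR²) = 2/3.
Pure rolling means v = ωR; then KE = ½Mv² + ½I(v/R)² = ½(1+k)Mv² = (5/6)Mv².
The vertical drop is h = L sinθ = 5.85 × sin33° = 3.186 m.
Energy conservation: Mgh = (5/6)Mv², so v = √(2gh/(1+k)) = √(2 × 10 × 3.186 / 1.667) ≈ 6.18 m/s.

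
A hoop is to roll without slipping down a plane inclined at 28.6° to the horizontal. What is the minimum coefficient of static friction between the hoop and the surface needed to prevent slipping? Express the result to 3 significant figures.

For this body I = MR², i.e. k = I/(MR²) = 1.
Translational: Mg sinθ − f = Ma. Rotational about the CM: fR = Iα = kMRa, so f = kMa.
These give a = g sinθ/(1+k) and the required friction f = kMg sinθ/(1+k).
With N = Mg cosθ, the no-slip condition f ≤ μN gives μ_min = f/N = k tanθ/(1+k).
μ_min = 1 × tan28.6° / 2 ≈ 0.273.

μ_min ≈ 0.273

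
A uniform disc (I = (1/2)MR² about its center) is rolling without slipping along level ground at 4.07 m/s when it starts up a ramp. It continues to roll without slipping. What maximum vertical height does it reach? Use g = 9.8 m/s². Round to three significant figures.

h ≈ 1.27 m

For this body I = (1/2)MR², i.e. k = I/(MR²) = 0.5.
The rolling condition ω = v/R makes the rotational term ½I(v/R)² = ½kMv², so KE_total = ½(1+k)Mv² = (3/4)Mv².
All of this converts to potential energy at the highest point: (3/4)Mv₀² = Mgh.
Thus h = (1+k)v₀²/(2g) = 1.5 × 4.07² / (2 × 9.8) ≈ 1.27 m.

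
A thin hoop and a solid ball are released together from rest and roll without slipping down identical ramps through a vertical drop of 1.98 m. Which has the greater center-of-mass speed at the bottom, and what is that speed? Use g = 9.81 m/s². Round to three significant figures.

the solid ball, at v ≈ 5.27 m/s

For rolling without slipping, Mgh = ½(1+k)Mv² where k = I/(MR²), so v = √(2gh/(1+k)).
Thin hoop: k = 1, giving v = √(2×9.81×1.98/2) = 4.407 m/s.
Solid ball: k = 0.4, giving v = √(2×9.81×1.98/1.4) = 5.268 m/s.
The smaller k wins: the solid ball, at ≈ 5.27 m/s.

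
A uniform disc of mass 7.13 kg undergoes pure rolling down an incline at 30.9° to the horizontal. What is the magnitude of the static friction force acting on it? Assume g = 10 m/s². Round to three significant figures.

f ≈ 12.2 N

Here I = (1/2)MR², so the shape factor k = I/(MR²) = 0.5.
Newton's second law down the slope: Mg sinθ − f = Ma. The torque equation fR = Iα (with α = a/R) gives f = kMa.
Combining, a = g sinθ/(1+k) and f = kMa = kMg sinθ/(1+k).
f = 0.5 × 7.13 × 10 × sin30.9° / 1.5 ≈ 12.2 N.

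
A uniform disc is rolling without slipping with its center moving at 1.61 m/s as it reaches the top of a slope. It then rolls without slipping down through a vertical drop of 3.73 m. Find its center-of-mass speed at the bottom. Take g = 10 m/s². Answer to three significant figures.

v ≈ 7.23 m/s

The moment of inertia is (1/2)MR², giving k ≡ I/(MR²) = 0.5.
Rolling without slipping gives ω = v/R, so the total kinetic energy is ½Mv² + ½Iω² = ½(1+k)Mv² = (3/4)Mv².
Energy conservation: (3/4)Mv₀² + Mgh = (3/4)Mv², so v² = v₀² + 2gh/(1+k).
v = √(1.61² + 2×10×3.73/1.5) = √52.33 ≈ 7.23 m/s.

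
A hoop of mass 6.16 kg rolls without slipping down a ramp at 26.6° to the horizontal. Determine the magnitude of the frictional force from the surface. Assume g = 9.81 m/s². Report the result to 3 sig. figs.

f ≈ 13.5 N

The moment of inertia is MR², giving k ≡ I/(MR²) = 1.
Translational: Mg sinθ − f = Ma. Rotational about the CM: fR = Iα = kMRa, so f = kMa.
Combining, a = g sinθ/(1+k) and f = kMa = kMg sinθ/(1+k).
f = 1 × 6.16 × 9.81 × sin26.6° / 2 ≈ 13.5 N.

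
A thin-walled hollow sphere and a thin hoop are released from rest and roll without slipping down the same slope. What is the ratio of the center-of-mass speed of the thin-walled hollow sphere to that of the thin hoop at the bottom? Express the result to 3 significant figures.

v_ratio ≈ 1.10

Each satisfies Mgh = ½(1+k)Mv² with k = I/(MR²), so v ∝ 1/√(1+k).
For the thin-walled hollow sphere k = 2/3; for the thin hoop k = 1.
v₁/v₂ = √((1+k₂)/(1+k₁)) = √(2/1.667) ≈ 1.10.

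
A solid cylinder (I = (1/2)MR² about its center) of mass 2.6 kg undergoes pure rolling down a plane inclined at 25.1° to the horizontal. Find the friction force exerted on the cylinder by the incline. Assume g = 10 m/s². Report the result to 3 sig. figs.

The moment of inertia is (1/2)MR², giving k ≡ I/(MR²) = 0.5.
Translational: Mg sinθ − f = Ma. Rotational about the CM: fR = Iα = kMRa, so f = kMa.
Combining, a = g sinθ/(1+k) and f = kMa = kMg sinθ/(1+k).
f = 0.5 × 2.6 × 10 × sin25.1° / 1.5 ≈ 3.68 N.

f ≈ 3.68 N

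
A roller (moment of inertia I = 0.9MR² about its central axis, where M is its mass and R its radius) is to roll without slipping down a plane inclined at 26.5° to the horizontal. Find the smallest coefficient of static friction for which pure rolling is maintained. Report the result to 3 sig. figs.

μ_min ≈ 0.236

Here I = 0.9MR², so the shape factor k = I/(MR²) = 0.9.
Newton's second law down the slope: Mg sinθ − f = Ma. The torque equation fR = Iα (with α = a/R) gives f = kMa.
These give a = g sinθ/(1+k) and the required friction f = kMg sinθ/(1+k).
The normal force is N = Mg cosθ, so μ_min = f/N = k tanθ/(1+k).
μ_min = 0.9 × tan26.5° / 1.9 ≈ 0.236.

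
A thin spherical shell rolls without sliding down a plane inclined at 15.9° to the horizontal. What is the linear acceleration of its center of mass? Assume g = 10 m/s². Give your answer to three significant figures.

With I = (2/3)MR², the ratio k = I/(MR²) is 2/3.
Translational: Mg sinθ − f = Ma. Rotational about the CM: fR = Iα = kMRa, so f = kMa.
Eliminating f: Mg sinθ = (1+k)Ma, so a = g sinθ/(1+k) = 10 × sin15.9° / 1.667 ≈ 1.64 m/s².

a ≈ 1.64 m/s²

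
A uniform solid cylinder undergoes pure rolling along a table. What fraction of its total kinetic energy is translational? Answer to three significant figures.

For this body I = (1/2)MR², i.e. k = I/(MR²) = 0.5.
Since ω = v/R, the translational part is ½Mv² and the rotational part is ½I(v/R)² = ½kMv²; the total is ½(1+k)Mv².
The translational fraction is therefore 1/(1+k) = 1/1.5 ≈ 0.667.

fraction ≈ 0.667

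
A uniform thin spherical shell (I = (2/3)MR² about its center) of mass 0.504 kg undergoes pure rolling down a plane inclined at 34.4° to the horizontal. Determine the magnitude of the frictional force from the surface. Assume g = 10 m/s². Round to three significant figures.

Here I = (2/3)MR², so the shape factor k = I/(MR²) = 2/3.
Translational: Mg sinθ − f = Ma. Rotational about the CM: fR = Iα = kMRa, so f = kMa.
Combining, a = g sinθ/(1+k) and f = kMa = kMg sinθ/(1+k).
f = (2/3) × 0.504 × 10 × sin34.4° / 1.667 ≈ 1.14 N.

f ≈ 1.14 N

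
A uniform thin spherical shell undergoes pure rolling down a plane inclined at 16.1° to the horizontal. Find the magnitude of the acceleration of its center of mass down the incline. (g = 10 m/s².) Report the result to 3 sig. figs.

For this body I = (2/3)MR², i.e. k = I/(MR²) = 2/3.
Newton's second law down the slope: Mg sinθ − f = Ma. The torque equation fR = Iα (with α = a/R) gives f = kMa.
Eliminating f: Mg sinθ = (1+k)Ma, so a = g sinθ/(1+k) = 10 × sin16.1° / 1.667 ≈ 1.66 m/s².

a ≈ 1.66 m/s²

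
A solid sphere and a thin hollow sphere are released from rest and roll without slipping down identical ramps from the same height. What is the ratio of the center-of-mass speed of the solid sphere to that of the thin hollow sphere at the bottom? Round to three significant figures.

v_ratio ≈ 1.09

Each satisfies Mgh = ½(1+k)Mv² with k = I/(MR²), so v ∝ 1/√(1+k).
For the solid sphere k = 0.4; for the thin hollow sphere k = 2/3.
v₁/v₂ = √((1+k₂)/(1+k₁)) = √(1.667/1.4) ≈ 1.09.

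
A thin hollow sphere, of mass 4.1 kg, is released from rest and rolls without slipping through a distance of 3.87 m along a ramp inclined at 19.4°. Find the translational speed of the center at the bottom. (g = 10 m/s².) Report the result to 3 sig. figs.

For this body I = (2/3)MR², i.e. k = I/(MR²) = 2/3.
Pure rolling means v = ωR; then KE = ½Mv² + ½I(v/R)² = ½(1+k)Mv² = (5/6)Mv².
The vertical drop is h = L sinθ = 3.87 × sin19.4° = 1.285 m.
Energy conservation: Mgh = (5/6)Mv², so v = √(2gh/(1+k)) = √(2 × 10 × 1.285 / 1.667) ≈ 3.93 m/s.

v ≈ 3.93 m/s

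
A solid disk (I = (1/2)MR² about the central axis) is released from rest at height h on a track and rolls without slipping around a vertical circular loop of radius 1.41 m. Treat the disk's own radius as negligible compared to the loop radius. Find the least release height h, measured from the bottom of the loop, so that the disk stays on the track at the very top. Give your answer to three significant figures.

For this body I = (1/2)MR², i.e. k = I/(MR²) = 0.5.
At the top of the loop, the minimum-contact condition is Mg = Mv_top²/r, so v_top² = gr.
With ω = v/R, the kinetic energy at speed v is ½(1+k)Mv² = (3/4)Mv².
Energy conservation from release (height h) to the top (height 2r): Mgh = Mg(2r) + (3/4)M·gr.
Thus h_min = 2r + (1+k)r/2 = r(2 + 1.5/2) = 1.41 × 2.75 ≈ 3.88 m.

h_min ≈ 3.88 m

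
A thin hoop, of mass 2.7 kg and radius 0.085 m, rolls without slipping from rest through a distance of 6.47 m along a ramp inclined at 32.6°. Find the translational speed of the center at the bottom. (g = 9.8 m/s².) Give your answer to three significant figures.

v ≈ 5.84 m/s

For this body I = MR², i.e. k = I/(MR²) = 1.
Since it rolls without slipping, ω = v/R and KE = ½Mv² + ½Iω² = ½(1+k)Mv² = Mv².
The vertical drop is h = L sinθ = 6.47 × sin32.6° = 3.486 m.
Energy conservation: Mgh = Mv², so v = √(2gh/(1+k)) = √(2 × 9.8 × 3.486 / 2) ≈ 5.84 m/s.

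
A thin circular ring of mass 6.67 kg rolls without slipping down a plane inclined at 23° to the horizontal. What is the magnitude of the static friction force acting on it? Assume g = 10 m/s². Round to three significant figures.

f ≈ 13.0 N

Here I = MR², so the shape factor k = I/(MR²) = 1.
Translational: Mg sinθ − f = Ma. Rotational about the CM: fR = Iα = kMRa, so f = kMa.
Combining, a = g sinθ/(1+k) and f = kMa = kMg sinθ/(1+k).
f = 1 × 6.67 × 10 × sin23° / 2 ≈ 13.0 N.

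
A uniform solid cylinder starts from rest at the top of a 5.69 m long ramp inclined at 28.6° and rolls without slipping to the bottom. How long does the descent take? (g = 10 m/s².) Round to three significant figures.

t ≈ 1.89 s

With I = (1/2)MR², the ratio k = I/(MR²) is 0.5.
Along the incline Mg sinθ − f = Ma, and torque about the center fR = Iα = kMR²(a/R) gives f = kMa.
Hence a = g sinθ/(1+k) = 10×sin28.6°/1.5 = 3.191 m/s².
Starting from rest, L = ½at², so t = √(2L/a) = √(2×5.69/3.191) ≈ 1.89 s.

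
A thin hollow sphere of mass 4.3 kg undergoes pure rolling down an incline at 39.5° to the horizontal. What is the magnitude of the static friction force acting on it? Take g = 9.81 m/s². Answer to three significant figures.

f ≈ 10.7 N

Here I = (2/3)MR², so the shape factor k = I/(MR²) = 2/3.
Newton's second law down the slope: Mg sinθ − f = Ma. The torque equation fR = Iα (with α = a/R) gives f = kMa.
Combining, a = g sinθ/(1+k) and f = kMa = kMg sinθ/(1+k).
f = (2/3) × 4.3 × 9.81 × sin39.5° / 1.667 ≈ 10.7 N.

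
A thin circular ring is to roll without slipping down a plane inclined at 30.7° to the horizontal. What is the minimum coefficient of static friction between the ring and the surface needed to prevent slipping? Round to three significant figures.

μ_min ≈ 0.297

Here I = MR², so the shape factor k = I/(MR²) = 1.
Along the incline Mg sinθ − f = Ma, and torque about the center fR = Iα = kMR²(a/R) gives f = kMa.
These give a = g sinθ/(1+k) and the required friction f = kMg sinθ/(1+k).
With N = Mg cosθ, the no-slip condition f ≤ μN gives μ_min = f/N = k tanθ/(1+k).
μ_min = 1 × tan30.7° / 2 ≈ 0.297.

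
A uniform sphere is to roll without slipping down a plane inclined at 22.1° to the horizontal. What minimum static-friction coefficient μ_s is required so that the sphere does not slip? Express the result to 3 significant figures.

With I = (2/5)MR², the ratio k = I/(MR²) is 0.4.
Along the incline Mg sinθ − f = Ma, and torque about the center fR = Iα = kMR²(a/R) gives f = kMa.
These give a = g sinθ/(1+k) and the required friction f = kMg sinθ/(1+k).
The normal force is N = Mg cosθ, so μ_min = f/N = k tanθ/(1+k).
μ_min = 0.4 × tan22.1° / 1.4 ≈ 0.116.

μ_min ≈ 0.116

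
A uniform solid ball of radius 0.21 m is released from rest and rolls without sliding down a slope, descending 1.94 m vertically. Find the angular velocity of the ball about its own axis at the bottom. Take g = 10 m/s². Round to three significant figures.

ω ≈ 25.1 rad/s

With I = (2/5)MR², the ratio k = I/(MR²) is 0.4.
Since it rolls without slipping, ω = v/R and KE = ½Mv² + ½Iω² = ½(1+k)Mv² = (7/10)Mv².
Energy conservation Mgh = ½(1+k)Mv² gives v = √(2gh/(1+k)) = √(2 × 10 × 1.94 / 1.4) = 5.264 m/s.
Then ω = v/R = 5.264 / 0.21 ≈ 25.1 rad/s.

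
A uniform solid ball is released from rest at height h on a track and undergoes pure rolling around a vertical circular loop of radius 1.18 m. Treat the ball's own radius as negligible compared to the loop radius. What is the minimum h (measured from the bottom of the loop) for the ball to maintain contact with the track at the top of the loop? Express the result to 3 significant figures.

The moment of inertia is (2/5)MR², giving k ≡ I/(MR²) = 0.4.
At the top of the loop, the minimum-contact condition is Mg = Mv_top²/r, so v_top² = gr.
With ω = v/R, the kinetic energy at speed v is ½(1+k)Mv² = (7/10)Mv².
Energy conservation from release (height h) to the top (height 2r): Mgh = Mg(2r) + (7/10)M·gr.
Thus h_min = 2r + (1+k)r/2 = r(2 + 1.4/2) = 1.18 × 2.7 ≈ 3.19 m.

h_min ≈ 3.19 m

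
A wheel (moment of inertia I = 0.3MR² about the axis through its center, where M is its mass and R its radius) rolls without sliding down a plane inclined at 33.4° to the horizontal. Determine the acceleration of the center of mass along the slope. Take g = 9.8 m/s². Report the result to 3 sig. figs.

With I = 0.3MR², the ratio k = I/(MR²) is 0.3.
Along the incline Mg sinθ − f = Ma, and torque about the center fR = Iα = kMR²(a/R) gives f = kMa.
Eliminating f: Mg sinθ = (1+k)Ma, so a = g sinθ/(1+k) = 9.8 × sin33.4° / 1.3 ≈ 4.15 m/s².

a ≈ 4.15 m/s²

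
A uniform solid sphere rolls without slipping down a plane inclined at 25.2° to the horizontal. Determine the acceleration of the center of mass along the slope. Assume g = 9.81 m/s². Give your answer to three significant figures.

a ≈ 2.98 m/s²

The moment of inertia is (2/5)MR², giving k ≡ I/(MR²) = 0.4.
Translational: Mg sinθ − f = Ma. Rotational about the CM: fR = Iα = kMRa, so f = kMa.
Eliminating f: Mg sinθ = (1+k)Ma, so a = g sinθ/(1+k) = 9.81 × sin25.2° / 1.4 ≈ 2.98 m/s².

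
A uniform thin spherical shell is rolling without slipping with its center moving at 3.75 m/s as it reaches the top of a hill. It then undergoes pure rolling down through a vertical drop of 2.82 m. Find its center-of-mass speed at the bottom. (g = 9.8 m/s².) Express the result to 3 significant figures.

v ≈ 6.87 m/s

Here I = (2/3)MR², so the shape factor k = I/(MR²) = 2/3.
Rolling without slipping gives ω = v/R, so the total kinetic energy is ½Mv² + ½Iω² = ½(1+k)Mv² = (5/6)Mv².
Conserving energy between top and bottom: (5/6)Mv² = (5/6)Mv₀² + Mgh, hence v² = v₀² + 2gh/(1+k).
v = √(3.75² + 2×9.8×2.82/1.667) = √47.23 ≈ 6.87 m/s.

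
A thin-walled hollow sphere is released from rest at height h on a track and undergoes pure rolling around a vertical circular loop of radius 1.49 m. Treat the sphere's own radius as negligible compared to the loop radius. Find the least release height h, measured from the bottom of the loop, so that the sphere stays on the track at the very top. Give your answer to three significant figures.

h_min ≈ 4.22 m

The moment of inertia is (2/3)MR², giving k ≡ I/(MR²) = 2/3.
At the top of the loop, the minimum-contact condition is Mg = Mv_top²/r, so v_top² = gr.
With ω = v/R, the kinetic energy at speed v is ½(1+k)Mv² = (5/6)Mv².
Energy conservation from release (height h) to the top (height 2r): Mgh = Mg(2r) + (5/6)M·gr.
Thus h_min = 2r + (1+k)r/2 = r(2 + 1.667/2) = 1.49 × 2.833 ≈ 4.22 m.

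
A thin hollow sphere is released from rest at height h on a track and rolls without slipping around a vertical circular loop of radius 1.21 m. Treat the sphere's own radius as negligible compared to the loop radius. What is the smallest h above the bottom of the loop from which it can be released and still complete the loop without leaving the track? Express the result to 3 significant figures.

With I = (2/3)MR², the ratio k = I/(MR²) is 2/3.
At the top, contact is just lost when gravity alone supplies the centripetal force: Mg = Mv_top²/r, i.e. v_top² = gr.
With ω = v/R, the kinetic energy at speed v is ½(1+k)Mv² = (5/6)Mv².
Energy conservation from release (height h) to the top (height 2r): Mgh = Mg(2r) + (5/6)M·gr.
Thus h_min = 2r + (1+k)r/2 = r(2 + 1.667/2) = 1.21 × 2.833 ≈ 3.43 m.

h_min ≈ 3.43 m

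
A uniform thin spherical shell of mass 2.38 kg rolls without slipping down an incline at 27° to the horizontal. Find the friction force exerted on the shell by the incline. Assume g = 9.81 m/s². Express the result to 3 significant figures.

f ≈ 4.24 N

Here I = (2/3)MR², so the shape factor k = I/(MR²) = 2/3.
Along the incline Mg sinθ − f = Ma, and torque about the center fR = Iα = kMR²(a/R) gives f = kMa.
Combining, a = g sinθ/(1+k) and f = kMa = kMg sinθ/(1+k).
f = (2/3) × 2.38 × 9.81 × sin27° / 1.667 ≈ 4.24 N.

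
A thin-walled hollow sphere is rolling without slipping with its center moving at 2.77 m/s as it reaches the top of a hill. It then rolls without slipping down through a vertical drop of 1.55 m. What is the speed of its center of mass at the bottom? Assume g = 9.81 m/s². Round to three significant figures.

Here I = (2/3)MR², so the shape factor k = I/(MR²) = 2/3.
Rolling without slipping gives ω = v/R, so the total kinetic energy is ½Mv² + ½Iω² = ½(1+k)Mv² = (5/6)Mv².
Conserving energy between top and bottom: (5/6)Mv² = (5/6)Mv₀² + Mgh, hence v² = v₀² + 2gh/(1+k).
v = √(2.77² + 2×9.81×1.55/1.667) = √25.92 ≈ 5.09 m/s.

v ≈ 5.09 m/s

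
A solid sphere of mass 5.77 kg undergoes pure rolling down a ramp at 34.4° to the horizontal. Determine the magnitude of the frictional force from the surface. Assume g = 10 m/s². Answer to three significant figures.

f ≈ 9.31 N

With I = (2/5)MR², the ratio k = I/(MR²) is 0.4.
Along the incline Mg sinθ − f = Ma, and torque about the center fR = Iα = kMR²(a/R) gives f = kMa.
Combining, a = g sinθ/(1+k) and f = kMa = kMg sinθ/(1+k).
f = 0.4 × 5.77 × 10 × sin34.4° / 1.4 ≈ 9.31 N.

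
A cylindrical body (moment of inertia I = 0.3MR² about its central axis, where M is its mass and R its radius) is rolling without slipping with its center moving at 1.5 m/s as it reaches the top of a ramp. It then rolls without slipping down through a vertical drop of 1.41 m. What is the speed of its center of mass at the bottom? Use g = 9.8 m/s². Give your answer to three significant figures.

v ≈ 4.85 m/s

The moment of inertia is 0.3MR², giving k ≡ I/(MR²) = 0.3.
The rolling condition ω = v/R makes the rotational term ½I(v/R)² = ½kMv², so KE_total = ½(1+k)Mv² = (13/20)Mv².
Conserving energy between top and bottom: (13/20)Mv² = (13/20)Mv₀² + Mgh, hence v² = v₀² + 2gh/(1+k).
v = √(1.5² + 2×9.8×1.41/1.3) = √23.51 ≈ 4.85 m/s.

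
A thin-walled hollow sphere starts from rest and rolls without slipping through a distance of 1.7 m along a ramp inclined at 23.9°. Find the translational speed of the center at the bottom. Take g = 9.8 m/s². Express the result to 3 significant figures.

Here I = (2/3)MR², so the shape factor k = I/(MR²) = 2/3.
The rolling condition ω = v/R makes the rotational term ½I(v/R)² = ½kMv², so KE_total = ½(1+k)Mv² = (5/6)Mv².
The vertical drop is h = L sinθ = 1.7 × sin23.9° = 0.6887 m.
Energy conservation: Mgh = (5/6)Mv², so v = √(2gh/(1+k)) = √(2 × 9.8 × 0.6887 / 1.667) ≈ 2.85 m/s.

v ≈ 2.85 m/s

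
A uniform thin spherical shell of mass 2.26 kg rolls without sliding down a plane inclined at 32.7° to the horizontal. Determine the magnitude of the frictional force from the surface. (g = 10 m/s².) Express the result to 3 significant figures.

For this body I = (2/3)MR², i.e. k = I/(MR²) = 2/3.
Along the incline Mg sinθ − f = Ma, and torque about the center fR = Iα = kMR²(a/R) gives f = kMa.
Combining, a = g sinθ/(1+k) and f = kMa = kMg sinθ/(1+k).
f = (2/3) × 2.26 × 10 × sin32.7° / 1.667 ≈ 4.88 N.

f ≈ 4.88 N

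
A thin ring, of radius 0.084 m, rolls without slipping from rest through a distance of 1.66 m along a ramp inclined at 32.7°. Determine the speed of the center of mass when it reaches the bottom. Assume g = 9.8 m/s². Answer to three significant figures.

v ≈ 2.96 m/s

The moment of inertia is MR², giving k ≡ I/(MR²) = 1.
The rolling condition ω = v/R makes the rotational term ½I(v/R)² = ½kMv², so KE_total = ½(1+k)Mv² = Mv².
The vertical drop is h = L sinθ = 1.66 × sin32.7° = 0.8968 m.
Setting Mgh = Mv² gives v = √(2gh/(1+k)) = √(2·9.8·0.8968/2) ≈ 2.96 m/s.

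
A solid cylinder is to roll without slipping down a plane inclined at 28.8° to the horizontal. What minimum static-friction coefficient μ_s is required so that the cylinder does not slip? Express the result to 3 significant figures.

Here I = (1/2)MR², so the shape factor k = I/(MR²) = 0.5.
Newton's second law down the slope: Mg sinθ − f = Ma. The torque equation fR = Iα (with α = a/R) gives f = kMa.
These give a = g sinθ/(1+k) and the required friction f = kMg sinθ/(1+k).
The normal force is N = Mg cosθ, so μ_min = f/N = k tanθ/(1+k).
μ_min = 0.5 × tan28.8° / 1.5 ≈ 0.183.

μ_min ≈ 0.183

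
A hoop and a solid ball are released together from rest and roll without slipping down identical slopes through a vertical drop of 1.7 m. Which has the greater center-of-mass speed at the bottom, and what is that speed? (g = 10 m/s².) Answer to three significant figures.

the solid ball, at v ≈ 4.93 m/s

For rolling without slipping, Mgh = ½(1+k)Mv² where k = I/(MR²), so v = √(2gh/(1+k)).
Hoop: k = 1, giving v = √(2×10×1.7/2) = 4.123 m/s.
Solid ball: k = 0.4, giving v = √(2×10×1.7/1.4) = 4.928 m/s.
The smaller k wins: the solid ball, at ≈ 4.93 m/s.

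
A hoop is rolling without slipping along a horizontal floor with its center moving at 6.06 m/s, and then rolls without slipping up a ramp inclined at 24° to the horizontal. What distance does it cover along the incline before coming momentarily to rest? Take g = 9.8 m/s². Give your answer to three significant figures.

d ≈ 9.21 m

With I = MR², the ratio k = I/(MR²) is 1.
Since it rolls without slipping, ω = v/R and KE = ½Mv² + ½Iω² = ½(1+k)Mv² = Mv².
Setting this equal to Mgh gives the vertical rise h = (1+k)v₀²/(2g) = 2×6.06²/(2×9.8) = 3.747 m.
Along the incline, d = h/sinθ = 3.747/sin24° ≈ 9.21 m.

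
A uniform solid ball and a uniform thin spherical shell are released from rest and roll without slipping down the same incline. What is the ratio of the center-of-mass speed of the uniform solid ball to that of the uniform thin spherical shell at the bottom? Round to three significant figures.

v_ratio ≈ 1.09

Each satisfies Mgh = ½(1+k)Mv² with k = I/(MR²), so v ∝ 1/√(1+k).
For the uniform solid ball k = 0.4; for the uniform thin spherical shell k = 2/3.
v₁/v₂ = √((1+k₂)/(1+k₁)) = √(1.667/1.4) ≈ 1.09.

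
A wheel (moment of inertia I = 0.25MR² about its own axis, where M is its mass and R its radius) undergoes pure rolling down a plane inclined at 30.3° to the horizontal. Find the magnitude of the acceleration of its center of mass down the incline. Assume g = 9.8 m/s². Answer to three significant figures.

Here I = 0.25MR², so the shape factor k = I/(MR²) = 0.25.
Newton's second law down the slope: Mg sinθ − f = Ma. The torque equation fR = Iα (with α = a/R) gives f = kMa.
Eliminating f: Mg sinθ = (1+k)Ma, so a = g sinθ/(1+k) = 9.8 × sin30.3° / 1.25 ≈ 3.96 m/s².

a ≈ 3.96 m/s²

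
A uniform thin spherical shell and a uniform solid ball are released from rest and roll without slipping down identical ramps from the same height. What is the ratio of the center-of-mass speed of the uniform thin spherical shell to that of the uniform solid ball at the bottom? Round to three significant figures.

Each satisfies Mgh = ½(1+k)Mv² with k = I/(MR²), so v ∝ 1/√(1+k).
For the uniform thin spherical shell k = 2/3; for the uniform solid ball k = 0.4.
v₁/v₂ = √((1+k₂)/(1+k₁)) = √(1.4/1.667) ≈ 0.917.

v_ratio ≈ 0.917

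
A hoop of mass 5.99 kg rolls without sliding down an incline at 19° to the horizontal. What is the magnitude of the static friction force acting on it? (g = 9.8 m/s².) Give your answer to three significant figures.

The moment of inertia is MR², giving k ≡ I/(MR²) = 1.
Along the incline Mg sinθ − f = Ma, and torque about the center fR = Iα = kMR²(a/R) gives f = kMa.
Combining, a = g sinθ/(1+k) and f = kMa = kMg sinθ/(1+k).
f = 1 × 5.99 × 9.8 × sin19° / 2 ≈ 9.56 N.

f ≈ 9.56 N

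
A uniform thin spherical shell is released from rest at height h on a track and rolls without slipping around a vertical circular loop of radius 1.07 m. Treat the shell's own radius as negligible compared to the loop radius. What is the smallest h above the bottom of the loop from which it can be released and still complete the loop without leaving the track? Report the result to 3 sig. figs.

h_min ≈ 3.03 m

With I = (2/3)MR², the ratio k = I/(MR²) is 2/3.
At the top, contact is just lost when gravity alone supplies the centripetal force: Mg = Mv_top²/r, i.e. v_top² = gr.
With ω = v/R, the kinetic energy at speed v is ½(1+k)Mv² = (5/6)Mv².
Energy conservation from release (height h) to the top (height 2r): Mgh = Mg(2r) + (5/6)M·gr.
Thus h_min = 2r + (1+k)r/2 = r(2 + 1.667/2) = 1.07 × 2.833 ≈ 3.03 m.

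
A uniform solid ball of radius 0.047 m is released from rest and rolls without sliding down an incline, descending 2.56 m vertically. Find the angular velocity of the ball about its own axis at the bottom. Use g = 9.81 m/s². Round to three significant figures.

ω ≈ 127 rad/s

Here I = (2/5)MR², so the shape factor k = I/(MR²) = 0.4.
Rolling without slipping gives ω = v/R, so the total kinetic energy is ½Mv² + ½Iω² = ½(1+k)Mv² = (7/10)Mv².
Energy conservation Mgh = ½(1+k)Mv² gives v = √(2gh/(1+k)) = √(2 × 9.81 × 2.56 / 1.4) = 5.99 m/s.
Then ω = v/R = 5.99 / 0.047 ≈ 127 rad/s.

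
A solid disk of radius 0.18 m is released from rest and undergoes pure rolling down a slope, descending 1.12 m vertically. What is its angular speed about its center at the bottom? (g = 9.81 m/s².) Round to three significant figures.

ω ≈ 21.3 rad/s

The moment of inertia is (1/2)MR², giving k ≡ I/(MR²) = 0.5.
Rolling without slipping gives ω = v/R, so the total kinetic energy is ½Mv² + ½Iω² = ½(1+k)Mv² = (3/4)Mv².
Energy conservation Mgh = ½(1+k)Mv² gives v = √(2gh/(1+k)) = √(2 × 9.81 × 1.12 / 1.5) = 3.827 m/s.
Then ω = v/R = 3.827 / 0.18 ≈ 21.3 rad/s.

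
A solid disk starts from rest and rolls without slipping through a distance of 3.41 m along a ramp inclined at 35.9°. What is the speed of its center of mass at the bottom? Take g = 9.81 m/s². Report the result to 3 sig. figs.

v ≈ 5.11 m/s

For this body I = (1/2)MR², i.e. k = I/(MR²) = 0.5.
Pure rolling means v = ωR; then KE = ½Mv² + ½I(v/R)² = ½(1+k)Mv² = (3/4)Mv².
The vertical drop is h = L sinθ = 3.41 × sin35.9° = 2 m.
Setting Mgh = (3/4)Mv² gives v = √(2gh/(1+k)) = √(2·9.81·2/1.5) ≈ 5.11 m/s.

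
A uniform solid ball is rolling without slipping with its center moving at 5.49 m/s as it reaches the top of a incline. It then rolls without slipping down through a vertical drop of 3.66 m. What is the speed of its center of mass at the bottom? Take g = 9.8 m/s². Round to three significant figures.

v ≈ 9.02 m/s

With I = (2/5)MR², the ratio k = I/(MR²) is 0.4.
The rolling condition ω = v/R makes the rotational term ½I(v/R)² = ½kMv², so KE_total = ½(1+k)Mv² = (7/10)Mv².
Energy conservation: (7/10)Mv₀² + Mgh = (7/10)Mv², so v² = v₀² + 2gh/(1+k).
v = √(5.49² + 2×9.8×3.66/1.4) = √81.38 ≈ 9.02 m/s.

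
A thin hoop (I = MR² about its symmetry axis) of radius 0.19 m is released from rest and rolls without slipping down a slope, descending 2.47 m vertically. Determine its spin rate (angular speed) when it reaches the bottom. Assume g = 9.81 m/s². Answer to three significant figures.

The moment of inertia is MR², giving k ≡ I/(MR²) = 1.
Pure rolling means v = ωR; then KE = ½Mv² + ½I(v/R)² = ½(1+k)Mv² = Mv².
Energy conservation Mgh = ½(1+k)Mv² gives v = √(2gh/(1+k)) = √(2 × 9.81 × 2.47 / 2) = 4.922 m/s.
The angular speed follows from ω = v/R = 4.922/0.19 ≈ 25.9 rad/s.

ω ≈ 25.9 rad/s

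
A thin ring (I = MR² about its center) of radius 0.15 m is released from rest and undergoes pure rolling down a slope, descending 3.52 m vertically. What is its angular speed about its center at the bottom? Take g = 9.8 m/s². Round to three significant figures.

ω ≈ 39.2 rad/s

Here I = MR², so the shape factor k = I/(MR²) = 1.
The rolling condition ω = v/R makes the rotational term ½I(v/R)² = ½kMv², so KE_total = ½(1+k)Mv² = Mv².
Energy conservation Mgh = ½(1+k)Mv² gives v = √(2gh/(1+k)) = √(2 × 9.8 × 3.52 / 2) = 5.873 m/s.
Then ω = v/R = 5.873 / 0.15 ≈ 39.2 rad/s.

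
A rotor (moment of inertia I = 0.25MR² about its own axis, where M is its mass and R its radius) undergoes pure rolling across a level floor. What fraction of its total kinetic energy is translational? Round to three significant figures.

fraction ≈ 0.800

Here I = 0.25MR², so the shape factor k = I/(MR²) = 0.25.
Since ω = v/R, the translational part is ½Mv² and the rotational part is ½I(v/R)² = ½kMv²; the total is ½(1+k)Mv².
The translational fraction is therefore 1/(1+k) = 1/1.25 ≈ 0.800.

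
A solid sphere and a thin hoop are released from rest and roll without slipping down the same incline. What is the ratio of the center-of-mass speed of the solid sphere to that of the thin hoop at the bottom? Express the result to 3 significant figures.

Each satisfies Mgh = ½(1+k)Mv² with k = I/(MR²), so v ∝ 1/√(1+k).
For the solid sphere k = 0.4; for the thin hoop k = 1.
v₁/v₂ = √((1+k₂)/(1+k₁)) = √(2/1.4) ≈ 1.20.

v_ratio ≈ 1.20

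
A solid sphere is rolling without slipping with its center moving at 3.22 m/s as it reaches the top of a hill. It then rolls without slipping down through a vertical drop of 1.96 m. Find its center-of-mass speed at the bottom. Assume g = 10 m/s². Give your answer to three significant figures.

v ≈ 6.19 m/s

For this body I = (2/5)MR², i.e. k = I/(MR²) = 0.4.
Since it rolls without slipping, ω = v/R and KE = ½Mv² + ½Iω² = ½(1+k)Mv² = (7/10)Mv².
Energy conservation: (7/10)Mv₀² + Mgh = (7/10)Mv², so v² = v₀² + 2gh/(1+k).
v = √(3.22² + 2×10×1.96/1.4) = √38.37 ≈ 6.19 m/s.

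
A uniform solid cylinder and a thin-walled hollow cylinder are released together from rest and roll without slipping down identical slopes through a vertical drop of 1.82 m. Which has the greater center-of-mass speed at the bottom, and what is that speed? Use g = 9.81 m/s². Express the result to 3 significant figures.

For rolling without slipping, Mgh = ½(1+k)Mv² where k = I/(MR²), so v = √(2gh/(1+k)).
Uniform solid cylinder: k = 0.5, giving v = √(2×9.81×1.82/1.5) = 4.879 m/s.
Thin-walled hollow cylinder: k = 1, giving v = √(2×9.81×1.82/2) = 4.225 m/s.
The smaller k wins: the uniform solid cylinder, at ≈ 4.88 m/s.

the uniform solid cylinder, at v ≈ 4.88 m/s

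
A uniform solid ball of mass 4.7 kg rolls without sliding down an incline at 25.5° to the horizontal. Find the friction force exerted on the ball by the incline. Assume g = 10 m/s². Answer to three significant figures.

The moment of inertia is (2/5)MR², giving k ≡ I/(MR²) = 0.4.
Newton's second law down the slope: Mg sinθ − f = Ma. The torque equation fR = Iα (with α = a/R) gives f = kMa.
Combining, a = g sinθ/(1+k) and f = kMa = kMg sinθ/(1+k).
f = 0.4 × 4.7 × 10 × sin25.5° / 1.4 ≈ 5.78 N.

f ≈ 5.78 N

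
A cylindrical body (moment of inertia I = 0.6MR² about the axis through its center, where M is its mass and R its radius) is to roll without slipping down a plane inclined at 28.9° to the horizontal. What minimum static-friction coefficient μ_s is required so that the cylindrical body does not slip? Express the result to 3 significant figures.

Here I = 0.6MR², so the shape factor k = I/(MR²) = 0.6.
Translational: Mg sinθ − f = Ma. Rotational about the CM: fR = Iα = kMRa, so f = kMa.
These give a = g sinθ/(1+k) and the required friction f = kMg sinθ/(1+k).
The normal force is N = Mg cosθ, so μ_min = f/N = k tanθ/(1+k).
μ_min = 0.6 × tan28.9° / 1.6 ≈ 0.207.

μ_min ≈ 0.207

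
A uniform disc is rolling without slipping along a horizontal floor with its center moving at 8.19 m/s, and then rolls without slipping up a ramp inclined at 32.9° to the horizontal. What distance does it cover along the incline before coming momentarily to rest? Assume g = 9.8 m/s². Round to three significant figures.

With I = (1/2)MR², the ratio k = I/(MR²) is 0.5.
The rolling condition ω = v/R makes the rotational term ½I(v/R)² = ½kMv², so KE_total = ½(1+k)Mv² = (3/4)Mv².
Setting this equal to Mgh gives the vertical rise h = (1+k)v₀²/(2g) = 1.5×8.19²/(2×9.8) = 5.133 m.
The distance along the slope is d = h/sinθ = 5.133/sin32.9° ≈ 9.45 m.

d ≈ 9.45 m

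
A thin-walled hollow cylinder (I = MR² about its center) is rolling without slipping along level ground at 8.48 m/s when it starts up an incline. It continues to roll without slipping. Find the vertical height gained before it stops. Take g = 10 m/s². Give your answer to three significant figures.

The moment of inertia is MR², giving k ≡ I/(MR²) = 1.
Rolling without slipping gives ω = v/R, so the total kinetic energy is ½Mv² + ½Iω² = ½(1+k)Mv² = Mv².
All of this converts to potential energy at the highest point: Mv₀² = Mgh.
Thus h = (1+k)v₀²/(2g) = 2 × 8.48² / (2 × 10) ≈ 7.19 m.

h ≈ 7.19 m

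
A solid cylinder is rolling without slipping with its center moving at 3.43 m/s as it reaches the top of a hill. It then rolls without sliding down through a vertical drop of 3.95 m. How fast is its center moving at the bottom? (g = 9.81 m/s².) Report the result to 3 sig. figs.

v ≈ 7.96 m/s

With I = (1/2)MR², the ratio k = I/(MR²) is 0.5.
Pure rolling means v = ωR; then KE = ½Mv² + ½I(v/R)² = ½(1+k)Mv² = (3/4)Mv².
Energy conservation: (3/4)Mv₀² + Mgh = (3/4)Mv², so v² = v₀² + 2gh/(1+k).
v = √(3.43² + 2×9.81×3.95/1.5) = √63.43 ≈ 7.96 m/s.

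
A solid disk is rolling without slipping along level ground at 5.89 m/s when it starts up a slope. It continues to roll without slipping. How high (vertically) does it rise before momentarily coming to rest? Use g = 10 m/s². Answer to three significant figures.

h ≈ 2.60 m

The moment of inertia is (1/2)MR², giving k ≡ I/(MR²) = 0.5.
Pure rolling means v = ωR; then KE = ½Mv² + ½I(v/R)² = ½(1+k)Mv² = (3/4)Mv².
At the top the kinetic energy is zero, so (3/4)Mv₀² = Mgh.
Thus h = (1+k)v₀²/(2g) = 1.5 × 5.89² / (2 × 10) ≈ 2.60 m.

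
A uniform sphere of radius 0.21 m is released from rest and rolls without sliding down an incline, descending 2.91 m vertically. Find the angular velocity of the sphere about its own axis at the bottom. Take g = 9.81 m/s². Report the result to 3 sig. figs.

The moment of inertia is (2/5)MR², giving k ≡ I/(MR²) = 0.4.
Pure rolling means v = ωR; then KE = ½Mv² + ½I(v/R)² = ½(1+k)Mv² = (7/10)Mv².
Energy conservation Mgh = ½(1+k)Mv² gives v = √(2gh/(1+k)) = √(2 × 9.81 × 2.91 / 1.4) = 6.386 m/s.
Then ω = v/R = 6.386 / 0.21 ≈ 30.4 rad/s.

ω ≈ 30.4 rad/s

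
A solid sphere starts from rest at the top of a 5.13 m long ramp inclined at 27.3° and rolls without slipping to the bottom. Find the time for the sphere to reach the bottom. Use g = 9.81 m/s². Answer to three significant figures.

With I = (2/5)MR², the ratio k = I/(MR²) is 0.4.
Translational: Mg sinθ − f = Ma. Rotational about the CM: fR = Iα = kMRa, so f = kMa.
Hence a = g sinθ/(1+k) = 9.81×sin27.3°/1.4 = 3.214 m/s².
With constant a from rest, t = √(2L/a) = √(2·5.13/3.214) ≈ 1.79 s.

t ≈ 1.79 s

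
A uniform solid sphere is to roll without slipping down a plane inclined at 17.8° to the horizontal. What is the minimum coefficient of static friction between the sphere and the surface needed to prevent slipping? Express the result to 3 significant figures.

μ_min ≈ 0.0917

For this body I = (2/5)MR², i.e. k = I/(MR²) = 0.4.
Along the incline Mg sinθ − f = Ma, and torque about the center fR = Iα = kMR²(a/R) gives f = kMa.
These give a = g sinθ/(1+k) and the required friction f = kMg sinθ/(1+k).
The normal force is N = Mg cosθ, so μ_min = f/N = k tanθ/(1+k).
μ_min = 0.4 × tan17.8° / 1.4 ≈ 0.0917.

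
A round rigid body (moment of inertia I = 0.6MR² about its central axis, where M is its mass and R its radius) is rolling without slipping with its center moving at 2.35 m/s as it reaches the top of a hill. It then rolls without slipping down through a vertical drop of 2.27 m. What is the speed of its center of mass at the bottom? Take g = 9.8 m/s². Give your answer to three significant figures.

The moment of inertia is 0.6MR², giving k ≡ I/(MR²) = 0.6.
The rolling condition ω = v/R makes the rotational term ½I(v/R)² = ½kMv², so KE_total = ½(1+k)Mv² = (4/5)Mv².
Conserving energy between top and bottom: (4/5)Mv² = (4/5)Mv₀² + Mgh, hence v² = v₀² + 2gh/(1+k).
v = √(2.35² + 2×9.8×2.27/1.6) = √33.33 ≈ 5.77 m/s.

v ≈ 5.77 m/s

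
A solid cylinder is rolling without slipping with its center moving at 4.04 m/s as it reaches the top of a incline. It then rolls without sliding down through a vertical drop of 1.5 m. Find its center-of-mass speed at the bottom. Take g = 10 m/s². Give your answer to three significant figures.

v ≈ 6.03 m/s

Here I = (1/2)MR², so the shape factor k = I/(MR²) = 0.5.
Rolling without slipping gives ω = v/R, so the total kinetic energy is ½Mv² + ½Iω² = ½(1+k)Mv² = (3/4)Mv².
Conserving energy between top and bottom: (3/4)Mv² = (3/4)Mv₀² + Mgh, hence v² = v₀² + 2gh/(1+k).
v = √(4.04² + 2×10×1.5/1.5) = √36.32 ≈ 6.03 m/s.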